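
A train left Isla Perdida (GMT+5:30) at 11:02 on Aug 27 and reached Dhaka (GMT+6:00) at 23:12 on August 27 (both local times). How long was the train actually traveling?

11 hours 40 minutes

Departure in UTC: 11:02 − 5:30 = 05:32 on Aug 27.
Arrival in UTC: 23:12 − 6:00 = 17:12 on Aug 27.
Elapsed = 17:12 − 05:32 = 11 hours 40 minutes.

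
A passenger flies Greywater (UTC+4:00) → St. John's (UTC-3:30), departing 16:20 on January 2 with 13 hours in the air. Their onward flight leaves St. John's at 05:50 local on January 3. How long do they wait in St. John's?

Convert departure to UTC: 16:20 − 4:00 = 12:20 UTC on Jan 2.
Add 13 hours flight time → 01:20 UTC (Jan 3).
St. John's is UTC−3:30, so local arrival = 01:20 − 3:30 = 21:50 on Jan 2.
Layover = 05:50 − 21:50 (+1 day) = 8 hours.

8 hours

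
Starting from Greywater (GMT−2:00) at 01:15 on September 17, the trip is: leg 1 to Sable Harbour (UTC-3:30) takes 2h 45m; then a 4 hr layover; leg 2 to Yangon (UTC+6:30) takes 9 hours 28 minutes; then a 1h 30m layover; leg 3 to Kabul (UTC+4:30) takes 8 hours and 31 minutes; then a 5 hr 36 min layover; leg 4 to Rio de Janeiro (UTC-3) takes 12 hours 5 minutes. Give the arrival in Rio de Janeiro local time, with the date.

Convert departure to UTC: 01:15 + 2:00 = 03:15 UTC on Sep 17.
Add 2 hours 45 minutes leg 1 → 06:00 UTC.
Add 4 hours layover in Sable Harbour → 10:00 UTC.
Add 9 hours 28 minutes leg 2 → 19:28 UTC.
Add 1 hour and 30 minutes layover in Yangon → 20:58 UTC.
Add 8 hours 31 minutes leg 3 → 05:29 UTC (Sep 18).
Add 5 hours 36 minutes layover in Kabul → 11:05 UTC.
Add 12 hours 5 minutes leg 4 → 23:10 UTC.
Rio de Janeiro is UTC−3:00, so local arrival = 23:10 − 3:00 = 20:10 on Sep 18.

20:10 on September 18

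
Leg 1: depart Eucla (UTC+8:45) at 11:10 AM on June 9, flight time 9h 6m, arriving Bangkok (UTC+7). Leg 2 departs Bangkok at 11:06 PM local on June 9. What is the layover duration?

4 hours 35 minutes

Convert departure to UTC: 11:10 AM − 8:45 = 2:25 AM UTC on Jun 9.
Add 9 hours and 6 minutes flight time → 11:31 AM UTC.
Bangkok is UTC+7:00, so local arrival = 11:31 AM + 7:00 = 6:31 PM on Jun 9.
Layover = 11:06 PM − 6:31 PM = 4 hours 35 minutes.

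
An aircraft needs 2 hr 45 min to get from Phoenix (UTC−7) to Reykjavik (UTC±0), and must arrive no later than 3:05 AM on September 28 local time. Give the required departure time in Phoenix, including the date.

5:20 PM on Sep 27

Target arrival is already UTC: 3:05 AM on Sep 28.
Subtract 2 hours 45 minutes → departure 12:20 AM UTC on Sep 28.
Phoenix is UTC−7:00: 12:20 AM − 7:00 = 5:20 PM on Sep 27.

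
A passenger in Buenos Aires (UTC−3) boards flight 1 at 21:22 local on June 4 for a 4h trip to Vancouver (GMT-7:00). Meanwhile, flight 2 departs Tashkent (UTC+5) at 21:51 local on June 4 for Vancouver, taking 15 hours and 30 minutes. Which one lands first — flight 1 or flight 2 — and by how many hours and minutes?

the first, by 3 hours 59 minutes

Flight 1 in UTC: 21:22 + 3:00 = 00:22 on Jun 5.
+4 hours → arrive 04:22 UTC on Jun 5.
Flight 2 in UTC: 21:51 − 5:00 = 16:51 on Jun 4.
+15 hours 30 minutes → arrive 08:21 UTC on Jun 5.
Flight 1 lands earlier by 3 hours 59 minutes.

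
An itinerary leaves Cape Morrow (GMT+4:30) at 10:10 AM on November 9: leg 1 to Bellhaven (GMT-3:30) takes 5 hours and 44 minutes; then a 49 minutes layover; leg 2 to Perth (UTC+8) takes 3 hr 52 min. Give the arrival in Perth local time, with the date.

Convert departure to UTC: 10:10 AM − 4:30 = 5:40 AM UTC on Nov 9.
Add 5 hours and 44 minutes leg 1 → 11:24 AM UTC.
Add 49 minutes layover in Bellhaven → 12:13 PM UTC.
Add 3 hours 52 minutes leg 2 → 4:05 PM UTC.
Perth is UTC+8:00, so local arrival = 4:05 PM + 8:00 = 12:05 AM on Nov 10.

12:05 AM on Nov 10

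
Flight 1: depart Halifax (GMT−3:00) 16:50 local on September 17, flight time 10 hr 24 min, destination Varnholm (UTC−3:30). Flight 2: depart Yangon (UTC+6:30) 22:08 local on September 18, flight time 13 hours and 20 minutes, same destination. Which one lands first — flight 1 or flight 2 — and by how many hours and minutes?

the first, by 22 hours 44 minutes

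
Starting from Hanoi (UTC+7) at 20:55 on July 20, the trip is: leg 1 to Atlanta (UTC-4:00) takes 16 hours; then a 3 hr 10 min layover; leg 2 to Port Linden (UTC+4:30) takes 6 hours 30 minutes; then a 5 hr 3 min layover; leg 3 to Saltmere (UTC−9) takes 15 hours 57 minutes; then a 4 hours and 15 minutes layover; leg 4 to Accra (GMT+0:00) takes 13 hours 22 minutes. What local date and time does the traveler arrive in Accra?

Convert departure to UTC: 20:55 − 7:00 = 13:55 UTC on Jul 20.
Add 16 hours leg 1 → 05:55 UTC (Jul 21).
Add 3 hours and 10 minutes layover in Atlanta → 09:05 UTC.
Add 6 hours 30 minutes leg 2 → 15:35 UTC.
Add 5 hours and 3 minutes layover in Port Linden → 20:38 UTC.
Add 15 hours 57 minutes leg 3 → 12:35 UTC (Jul 22).
Add 4 hours 15 minutes layover in Saltmere → 16:50 UTC.
Add 13 hours and 22 minutes leg 4 → 06:12 UTC (Jul 23).
Accra is UTC+0, so local arrival is the same: 06:12 on Jul 23.

06:12 on July 23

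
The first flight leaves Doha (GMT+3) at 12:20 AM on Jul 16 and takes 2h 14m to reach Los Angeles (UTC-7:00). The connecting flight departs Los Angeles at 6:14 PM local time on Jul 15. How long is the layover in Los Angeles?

1 hour 40 minutes

Convert departure to UTC: 12:20 AM − 3:00 = 9:20 PM UTC on Jul 15.
Add 2 hours and 14 minutes flight time → 11:34 PM UTC.
Los Angeles is UTC−7:00, so local arrival = 11:34 PM − 7:00 = 4:34 PM on Jul 15.
Layover = 6:14 PM − 4:34 PM = 1 hour 40 minutes.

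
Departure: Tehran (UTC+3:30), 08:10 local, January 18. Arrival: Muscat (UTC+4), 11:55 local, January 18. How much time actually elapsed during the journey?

3 hours 15 minutes

Departure in UTC: 08:10 − 3:30 = 04:40 on Jan 18.
Arrival in UTC: 11:55 − 4:00 = 07:55 on Jan 18.
Elapsed = 07:55 − 04:40 = 3 hours 15 minutes.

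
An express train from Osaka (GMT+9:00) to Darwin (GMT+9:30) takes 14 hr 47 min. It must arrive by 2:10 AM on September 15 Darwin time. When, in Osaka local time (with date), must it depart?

10:53 AM on September 14

Target arrival in UTC: 2:10 AM − 9:30 = 4:40 PM on Sep 14.
Subtract 14 hours and 47 minutes → departure 1:53 AM UTC on Sep 14.
Osaka is UTC+9:00: 1:53 AM + 9:00 = 10:53 AM on Sep 14.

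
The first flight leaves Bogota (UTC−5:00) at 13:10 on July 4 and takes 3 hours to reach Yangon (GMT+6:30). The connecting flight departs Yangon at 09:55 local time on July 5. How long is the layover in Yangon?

Convert departure to UTC: 13:10 + 5:00 = 18:10 UTC on Jul 4.
Add 3 hours flight time → 21:10 UTC.
Yangon is UTC+6:30, so local arrival = 21:10 + 6:30 = 03:40 on Jul 5.
Layover = 09:55 − 03:40 = 6 hours 15 minutes.

6 hours 15 minutes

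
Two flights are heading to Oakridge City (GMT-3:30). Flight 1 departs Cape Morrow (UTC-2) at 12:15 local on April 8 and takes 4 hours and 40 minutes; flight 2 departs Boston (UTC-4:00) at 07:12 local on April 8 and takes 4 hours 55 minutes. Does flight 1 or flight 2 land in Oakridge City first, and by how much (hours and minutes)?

the second, by 2 hours 48 minutes

Flight 1 in UTC: 12:15 + 2:00 = 14:15 on Apr 8.
+4 hours and 40 minutes → arrive 18:55 UTC on Apr 8.
Flight 2 in UTC: 07:12 + 4:00 = 11:12 on Apr 8.
+4 hours 55 minutes → arrive 16:07 UTC on Apr 8.
Flight 2 lands earlier by 2 hours 48 minutes.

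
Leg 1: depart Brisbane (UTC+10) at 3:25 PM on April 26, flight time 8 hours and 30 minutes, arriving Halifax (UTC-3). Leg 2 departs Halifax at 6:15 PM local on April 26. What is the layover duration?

Convert departure to UTC: 3:25 PM − 10:00 = 5:25 AM UTC on Apr 26.
Add 8 hours and 30 minutes flight time → 1:55 PM UTC.
Halifax is UTC−3:00, so local arrival = 1:55 PM − 3:00 = 10:55 AM on Apr 26.
Layover = 6:15 PM − 10:55 AM = 7 hours 20 minutes.

7 hours 20 minutes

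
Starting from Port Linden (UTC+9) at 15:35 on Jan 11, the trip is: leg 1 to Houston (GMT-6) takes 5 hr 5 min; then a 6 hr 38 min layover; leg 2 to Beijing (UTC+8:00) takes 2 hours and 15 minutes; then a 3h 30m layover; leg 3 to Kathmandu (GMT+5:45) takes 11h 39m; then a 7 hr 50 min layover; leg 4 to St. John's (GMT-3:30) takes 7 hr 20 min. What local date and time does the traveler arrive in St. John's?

Convert departure to UTC: 15:35 − 9:00 = 06:35 UTC on Jan 11.
Add 5 hours 5 minutes leg 1 → 11:40 UTC.
Add 6 hours and 38 minutes layover in Houston → 18:18 UTC.
Add 2 hours 15 minutes leg 2 → 20:33 UTC.
Add 3 hours 30 minutes layover in Beijing → 00:03 UTC (Jan 12).
Add 11 hours and 39 minutes leg 3 → 11:42 UTC.
Add 7 hours 50 minutes layover in Kathmandu → 19:32 UTC.
Add 7 hours 20 minutes leg 4 → 02:52 UTC (Jan 13).
St. John's is UTC−3:30, so local arrival = 02:52 − 3:30 = 23:22 on Jan 12.

23:22 on January 12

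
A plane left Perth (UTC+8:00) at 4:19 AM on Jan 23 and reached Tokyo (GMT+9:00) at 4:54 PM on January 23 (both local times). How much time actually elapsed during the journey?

Departure in UTC: 4:19 AM − 8:00 = 8:19 PM on Jan 22.
Arrival in UTC: 4:54 PM − 9:00 = 7:54 AM on Jan 23.
Elapsed = 7:54 AM − 8:19 PM (+1 day) = 11 hours 35 minutes.

11 hours 35 minutes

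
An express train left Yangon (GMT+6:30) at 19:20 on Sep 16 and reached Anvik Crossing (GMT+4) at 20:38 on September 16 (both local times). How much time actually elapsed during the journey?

Departure in UTC: 19:20 − 6:30 = 12:50 on Sep 16.
Arrival in UTC: 20:38 − 4:00 = 16:38 on Sep 16.
Elapsed = 16:38 − 12:50 = 3 hours 48 minutes.

3 hours 48 minutes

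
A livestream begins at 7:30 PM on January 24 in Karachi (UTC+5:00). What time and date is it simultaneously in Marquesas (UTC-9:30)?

5:00 AM on January 24

Marquesas is 14:30 behind Karachi.
Shift by the zone difference: 7:30 PM − 14:30 = 5:00 AM on Jan 24 in Marquesas.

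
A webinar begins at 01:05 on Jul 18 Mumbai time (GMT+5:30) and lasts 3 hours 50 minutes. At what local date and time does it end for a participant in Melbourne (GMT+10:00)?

09:25 on July 18

Convert start to UTC: 01:05 − 5:30 = 19:35 UTC on Jul 17.
Add 3 hours 50 minutes duration → 23:25 UTC.
Melbourne is UTC+10:00, so local end time = 23:25 + 10:00 = 09:25 on Jul 18.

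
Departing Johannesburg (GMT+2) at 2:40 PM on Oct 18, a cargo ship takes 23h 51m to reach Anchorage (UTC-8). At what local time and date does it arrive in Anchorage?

4:31 AM on October 19

Convert departure to UTC: 2:40 PM − 2:00 = 12:40 PM UTC on Oct 18.
Add 23 hours 51 minutes travel time → 12:31 PM UTC (Oct 19).
Anchorage is UTC−8:00, so local arrival = 12:31 PM − 8:00 = 4:31 AM on Oct 19.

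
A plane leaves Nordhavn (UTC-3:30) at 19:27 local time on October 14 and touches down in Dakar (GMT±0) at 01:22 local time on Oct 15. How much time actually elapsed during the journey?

2 hours 25 minutes

Dakar is 3:30 ahead of Nordhavn.
Clock-face elapsed time (ignoring zones) is 5 hours 55 minutes.
Actual elapsed = 5 hours 55 minutes − 3:30 = 2 hours 25 minutes.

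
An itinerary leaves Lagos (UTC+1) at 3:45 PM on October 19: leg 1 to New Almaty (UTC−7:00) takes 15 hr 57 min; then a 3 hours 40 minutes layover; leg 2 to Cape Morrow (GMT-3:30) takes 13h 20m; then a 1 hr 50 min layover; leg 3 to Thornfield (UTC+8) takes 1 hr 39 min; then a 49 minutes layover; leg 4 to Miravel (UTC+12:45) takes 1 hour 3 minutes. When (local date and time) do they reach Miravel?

Convert departure to UTC: 3:45 PM − 1:00 = 2:45 PM UTC on Oct 19.
Add 15 hours 57 minutes leg 1 → 6:42 AM UTC (Oct 20).
Add 3 hours and 40 minutes layover in New Almaty → 10:22 AM UTC.
Add 13 hours and 20 minutes leg 2 → 11:42 PM UTC.
Add 1 hour 50 minutes layover in Cape Morrow → 1:32 AM UTC (Oct 21).
Add 1 hour 39 minutes leg 3 → 3:11 AM UTC.
Add 49 minutes layover in Thornfield → 4:00 AM UTC.
Add 1 hour and 3 minutes leg 4 → 5:03 AM UTC.
Miravel is UTC+12:45, so local arrival = 5:03 AM + 12:45 = 5:48 PM on Oct 21.

5:48 PM on Oct 21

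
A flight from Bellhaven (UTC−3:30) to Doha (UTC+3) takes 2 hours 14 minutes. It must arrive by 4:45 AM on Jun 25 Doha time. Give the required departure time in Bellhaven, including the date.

8:01 PM on June 24

Target arrival in UTC: 4:45 AM − 3:00 = 1:45 AM on Jun 25.
Subtract 2 hours 14 minutes → departure 11:31 PM UTC on Jun 24.
Bellhaven is UTC−3:30: 11:31 PM − 3:30 = 8:01 PM on Jun 24.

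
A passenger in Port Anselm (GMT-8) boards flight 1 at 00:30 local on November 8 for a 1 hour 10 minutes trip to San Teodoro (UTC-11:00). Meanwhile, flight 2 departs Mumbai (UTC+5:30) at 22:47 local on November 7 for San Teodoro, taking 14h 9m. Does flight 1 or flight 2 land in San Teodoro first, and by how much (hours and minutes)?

the second, by 2 hours 14 minutes

Flight 1 in UTC: 00:30 + 8:00 = 08:30 on Nov 8.
+1 hour and 10 minutes → arrive 09:40 UTC on Nov 8.
Flight 2 in UTC: 22:47 − 5:30 = 17:17 on Nov 7.
+14 hours 9 minutes → arrive 07:26 UTC on Nov 8.
Flight 2 lands earlier by 2 hours 14 minutes.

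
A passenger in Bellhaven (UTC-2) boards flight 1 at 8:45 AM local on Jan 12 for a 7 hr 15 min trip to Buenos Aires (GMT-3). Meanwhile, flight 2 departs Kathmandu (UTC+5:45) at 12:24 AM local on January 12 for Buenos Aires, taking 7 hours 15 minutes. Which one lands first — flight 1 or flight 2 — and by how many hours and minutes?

the second, by 16 hours 6 minutes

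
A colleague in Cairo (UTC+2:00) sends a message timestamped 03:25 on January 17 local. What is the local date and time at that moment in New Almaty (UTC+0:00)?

01:25 on January 17

New Almaty is 2:00 behind Cairo.
Shift by the zone difference: 03:25 − 2:00 = 01:25 on Jan 17 in New Almaty.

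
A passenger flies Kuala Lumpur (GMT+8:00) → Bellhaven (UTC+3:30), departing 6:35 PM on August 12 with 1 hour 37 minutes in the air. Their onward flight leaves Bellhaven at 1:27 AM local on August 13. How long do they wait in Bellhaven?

9 hours 45 minutes

Convert departure to UTC: 6:35 PM − 8:00 = 10:35 AM UTC on Aug 12.
Add 1 hour 37 minutes flight time → 12:12 PM UTC.
Bellhaven is UTC+3:30, so local arrival = 12:12 PM + 3:30 = 3:42 PM on Aug 12.
Layover = 1:27 AM − 3:42 PM (+1 day) = 9 hours 45 minutes.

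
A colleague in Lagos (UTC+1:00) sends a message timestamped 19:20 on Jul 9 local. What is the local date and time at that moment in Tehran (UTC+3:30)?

In UTC: 19:20 − 1:00 = 18:20 on Jul 9.
Tehran is UTC+3:30: 18:20 + 3:30 = 21:50 on Jul 9.

21:50 on Jul 9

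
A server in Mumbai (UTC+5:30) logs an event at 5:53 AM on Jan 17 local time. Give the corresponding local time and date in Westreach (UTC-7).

5:23 PM on January 16

Westreach is 12:30 behind Mumbai.
Shift by the zone difference: 5:53 AM − 12:30 = 5:23 PM on Jan 16 in Westreach.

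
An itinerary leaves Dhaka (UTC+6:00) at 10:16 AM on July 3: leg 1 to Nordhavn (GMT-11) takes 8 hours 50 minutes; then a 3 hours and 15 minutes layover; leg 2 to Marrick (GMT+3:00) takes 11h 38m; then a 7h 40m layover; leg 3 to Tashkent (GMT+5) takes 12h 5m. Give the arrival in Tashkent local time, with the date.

Convert departure to UTC: 10:16 AM − 6:00 = 4:16 AM UTC on Jul 3.
Add 8 hours 50 minutes leg 1 → 1:06 PM UTC.
Add 3 hours 15 minutes layover in Nordhavn → 4:21 PM UTC.
Add 11 hours and 38 minutes leg 2 → 3:59 AM UTC (Jul 4).
Add 7 hours and 40 minutes layover in Marrick → 11:39 AM UTC.
Add 12 hours and 5 minutes leg 3 → 11:44 PM UTC.
Tashkent is UTC+5:00, so local arrival = 11:44 PM + 5:00 = 4:44 AM on Jul 5.

4:44 AM on Jul 5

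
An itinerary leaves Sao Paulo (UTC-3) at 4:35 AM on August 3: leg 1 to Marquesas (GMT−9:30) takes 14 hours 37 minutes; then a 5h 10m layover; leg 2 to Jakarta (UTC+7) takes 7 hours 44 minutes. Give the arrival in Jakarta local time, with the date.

6:06 PM on Aug 4

Convert departure to UTC: 4:35 AM + 3:00 = 7:35 AM UTC on Aug 3.
Add 14 hours and 37 minutes leg 1 → 10:12 PM UTC.
Add 5 hours and 10 minutes layover in Marquesas → 3:22 AM UTC (Aug 4).
Add 7 hours and 44 minutes leg 2 → 11:06 AM UTC.
Jakarta is UTC+7:00, so local arrival = 11:06 AM + 7:00 = 6:06 PM on Aug 4.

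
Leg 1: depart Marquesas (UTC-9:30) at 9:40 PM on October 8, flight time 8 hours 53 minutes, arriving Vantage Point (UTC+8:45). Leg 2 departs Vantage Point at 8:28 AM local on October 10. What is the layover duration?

Convert departure to UTC: 9:40 PM + 9:30 = 7:10 AM UTC on Oct 9.
Add 8 hours and 53 minutes flight time → 4:03 PM UTC.
Vantage Point is UTC+8:45, so local arrival = 4:03 PM + 8:45 = 12:48 AM on Oct 10.
Layover = 8:28 AM − 12:48 AM = 7 hours 40 minutes.

7 hours 40 minutes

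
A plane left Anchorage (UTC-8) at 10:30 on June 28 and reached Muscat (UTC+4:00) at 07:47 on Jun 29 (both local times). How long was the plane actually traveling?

Departure in UTC: 10:30 + 8:00 = 18:30 on Jun 28.
Arrival in UTC: 07:47 − 4:00 = 03:47 on Jun 29.
Elapsed = 03:47 − 18:30 (+1 day) = 9 hours 17 minutes.

9 hours 17 minutes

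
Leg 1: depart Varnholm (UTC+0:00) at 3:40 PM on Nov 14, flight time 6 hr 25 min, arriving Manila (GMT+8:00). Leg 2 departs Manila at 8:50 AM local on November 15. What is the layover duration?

Varnholm is at UTC+0, so departure is already 3:40 PM UTC on Nov 14.
Add 6 hours 25 minutes flight time → 10:05 PM UTC.
Manila is UTC+8:00, so local arrival = 10:05 PM + 8:00 = 6:05 AM on Nov 15.
Layover = 8:50 AM − 6:05 AM = 2 hours 45 minutes.

2 hours 45 minutes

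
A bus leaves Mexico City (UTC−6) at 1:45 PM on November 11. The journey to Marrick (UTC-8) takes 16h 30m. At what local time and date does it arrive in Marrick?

4:15 AM on November 12

Convert departure to UTC: 1:45 PM + 6:00 = 7:45 PM UTC on Nov 11.
Add 16 hours and 30 minutes travel time → 12:15 PM UTC (Nov 12).
Marrick is UTC−8:00, so local arrival = 12:15 PM − 8:00 = 4:15 AM on Nov 12.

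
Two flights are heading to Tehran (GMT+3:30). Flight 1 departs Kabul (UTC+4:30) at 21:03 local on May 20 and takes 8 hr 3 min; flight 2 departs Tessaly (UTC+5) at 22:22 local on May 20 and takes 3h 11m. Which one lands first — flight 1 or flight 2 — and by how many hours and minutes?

the second, by 4 hours 3 minutes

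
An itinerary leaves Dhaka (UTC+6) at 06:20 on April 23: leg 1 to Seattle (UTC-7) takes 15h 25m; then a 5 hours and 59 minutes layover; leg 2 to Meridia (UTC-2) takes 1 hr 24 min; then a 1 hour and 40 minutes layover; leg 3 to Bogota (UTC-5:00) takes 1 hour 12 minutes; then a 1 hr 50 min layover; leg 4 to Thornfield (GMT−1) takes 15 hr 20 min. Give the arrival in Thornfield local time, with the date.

18:10 on April 24

Convert departure to UTC: 06:20 − 6:00 = 00:20 UTC on Apr 23.
Add 15 hours and 25 minutes leg 1 → 15:45 UTC.
Add 5 hours 59 minutes layover in Seattle → 21:44 UTC.
Add 1 hour and 24 minutes leg 2 → 23:08 UTC.
Add 1 hour and 40 minutes layover in Meridia → 00:48 UTC (Apr 24).
Add 1 hour 12 minutes leg 3 → 02:00 UTC.
Add 1 hour 50 minutes layover in Bogota → 03:50 UTC.
Add 15 hours and 20 minutes leg 4 → 19:10 UTC.
Thornfield is UTC−1:00, so local arrival = 19:10 − 1:00 = 18:10 on Apr 24.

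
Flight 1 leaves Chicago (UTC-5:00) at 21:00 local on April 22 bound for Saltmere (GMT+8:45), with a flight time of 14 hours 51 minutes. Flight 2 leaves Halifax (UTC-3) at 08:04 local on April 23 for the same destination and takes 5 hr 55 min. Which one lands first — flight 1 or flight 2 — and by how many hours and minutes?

the first, by 8 minutes

Flight 1 in UTC: 21:00 + 5:00 = 02:00 on Apr 23.
+14 hours and 51 minutes → arrive 16:51 UTC on Apr 23.
Flight 2 in UTC: 08:04 + 3:00 = 11:04 on Apr 23.
+5 hours 55 minutes → arrive 16:59 UTC on Apr 23.
Flight 1 lands earlier by 8 minutes.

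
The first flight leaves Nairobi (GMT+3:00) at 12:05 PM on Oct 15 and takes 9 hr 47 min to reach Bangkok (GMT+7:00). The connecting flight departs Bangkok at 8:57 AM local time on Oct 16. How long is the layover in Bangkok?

7 hours 5 minutes

Convert departure to UTC: 12:05 PM − 3:00 = 9:05 AM UTC on Oct 15.
Add 9 hours 47 minutes flight time → 6:52 PM UTC.
Bangkok is UTC+7:00, so local arrival = 6:52 PM + 7:00 = 1:52 AM on Oct 16.
Layover = 8:57 AM − 1:52 AM = 7 hours 5 minutes.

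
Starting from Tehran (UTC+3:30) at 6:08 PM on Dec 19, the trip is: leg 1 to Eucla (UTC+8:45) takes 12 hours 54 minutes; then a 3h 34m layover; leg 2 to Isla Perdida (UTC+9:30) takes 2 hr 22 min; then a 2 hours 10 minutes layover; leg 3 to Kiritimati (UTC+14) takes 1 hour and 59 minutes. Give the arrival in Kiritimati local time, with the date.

3:37 AM on December 21

Convert departure to UTC: 6:08 PM − 3:30 = 2:38 PM UTC on Dec 19.
Add 12 hours 54 minutes leg 1 → 3:32 AM UTC (Dec 20).
Add 3 hours and 34 minutes layover in Eucla → 7:06 AM UTC.
Add 2 hours and 22 minutes leg 2 → 9:28 AM UTC.
Add 2 hours 10 minutes layover in Isla Perdida → 11:38 AM UTC.
Add 1 hour and 59 minutes leg 3 → 1:37 PM UTC.
Kiritimati is UTC+14:00, so local arrival = 1:37 PM + 14:00 = 3:37 AM on Dec 21.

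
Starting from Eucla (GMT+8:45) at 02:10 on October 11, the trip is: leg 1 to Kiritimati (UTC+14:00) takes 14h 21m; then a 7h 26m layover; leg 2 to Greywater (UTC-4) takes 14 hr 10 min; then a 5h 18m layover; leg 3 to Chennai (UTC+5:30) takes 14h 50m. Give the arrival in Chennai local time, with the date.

Convert departure to UTC: 02:10 − 8:45 = 17:25 UTC on Oct 10.
Add 14 hours and 21 minutes leg 1 → 07:46 UTC (Oct 11).
Add 7 hours and 26 minutes layover in Kiritimati → 15:12 UTC.
Add 14 hours and 10 minutes leg 2 → 05:22 UTC (Oct 12).
Add 5 hours and 18 minutes layover in Greywater → 10:40 UTC.
Add 14 hours and 50 minutes leg 3 → 01:30 UTC (Oct 13).
Chennai is UTC+5:30, so local arrival = 01:30 + 5:30 = 07:00 on Oct 13.

07:00 on October 13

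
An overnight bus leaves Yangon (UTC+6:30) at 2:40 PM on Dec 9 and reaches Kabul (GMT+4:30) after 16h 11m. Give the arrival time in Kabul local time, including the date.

4:51 AM on December 10

Convert departure to UTC: 2:40 PM − 6:30 = 8:10 AM UTC on Dec 9.
Add 16 hours 11 minutes travel time → 12:21 AM UTC (Dec 10).
Kabul is UTC+4:30, so local arrival = 12:21 AM + 4:30 = 4:51 AM on Dec 10.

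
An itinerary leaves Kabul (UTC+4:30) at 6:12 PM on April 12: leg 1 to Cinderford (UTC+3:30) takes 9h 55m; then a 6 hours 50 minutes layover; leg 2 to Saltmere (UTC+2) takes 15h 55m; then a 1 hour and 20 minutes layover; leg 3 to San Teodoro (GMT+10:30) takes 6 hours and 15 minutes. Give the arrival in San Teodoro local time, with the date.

4:27 PM on April 14

Convert departure to UTC: 6:12 PM − 4:30 = 1:42 PM UTC on Apr 12.
Add 9 hours 55 minutes leg 1 → 11:37 PM UTC.
Add 6 hours and 50 minutes layover in Cinderford → 6:27 AM UTC (Apr 13).
Add 15 hours 55 minutes leg 2 → 10:22 PM UTC.
Add 1 hour 20 minutes layover in Saltmere → 11:42 PM UTC.
Add 6 hours and 15 minutes leg 3 → 5:57 AM UTC (Apr 14).
San Teodoro is UTC+10:30, so local arrival = 5:57 AM + 10:30 = 4:27 PM on Apr 14.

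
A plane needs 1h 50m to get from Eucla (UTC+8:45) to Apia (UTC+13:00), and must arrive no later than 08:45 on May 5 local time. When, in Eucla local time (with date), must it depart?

02:40 on May 5

Target arrival in UTC: 08:45 − 13:00 = 19:45 on May 4.
Subtract 1 hour and 50 minutes → departure 17:55 UTC on May 4.
Eucla is UTC+8:45: 17:55 + 8:45 = 02:40 on May 5.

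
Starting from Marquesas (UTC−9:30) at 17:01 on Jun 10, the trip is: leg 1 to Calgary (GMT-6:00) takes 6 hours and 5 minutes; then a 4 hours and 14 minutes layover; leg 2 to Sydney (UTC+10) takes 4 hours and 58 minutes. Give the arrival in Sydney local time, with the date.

Convert departure to UTC: 17:01 + 9:30 = 02:31 UTC on Jun 11.
Add 6 hours and 5 minutes leg 1 → 08:36 UTC.
Add 4 hours 14 minutes layover in Calgary → 12:50 UTC.
Add 4 hours 58 minutes leg 2 → 17:48 UTC.
Sydney is UTC+10:00, so local arrival = 17:48 + 10:00 = 03:48 on Jun 12.

03:48 on June 12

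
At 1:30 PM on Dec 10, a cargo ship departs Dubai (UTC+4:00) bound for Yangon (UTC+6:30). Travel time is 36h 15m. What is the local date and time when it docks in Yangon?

4:15 AM on Dec 12

Convert departure to UTC: 1:30 PM − 4:00 = 9:30 AM UTC on Dec 10.
Add 36 hours and 15 minutes travel time → 9:45 PM UTC (Dec 11).
Yangon is UTC+6:30, so local arrival = 9:45 PM + 6:30 = 4:15 AM on Dec 12.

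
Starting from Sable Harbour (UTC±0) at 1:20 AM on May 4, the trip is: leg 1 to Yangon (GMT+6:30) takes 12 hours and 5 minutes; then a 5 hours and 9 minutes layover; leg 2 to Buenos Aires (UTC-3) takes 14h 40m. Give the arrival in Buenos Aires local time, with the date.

6:14 AM on May 5

Sable Harbour is at UTC+0, so departure is already 1:20 AM UTC on May 4.
Add 12 hours 5 minutes leg 1 → 1:25 PM UTC.
Add 5 hours 9 minutes layover in Yangon → 6:34 PM UTC.
Add 14 hours and 40 minutes leg 2 → 9:14 AM UTC (May 5).
Buenos Aires is UTC−3:00, so local arrival = 9:14 AM − 3:00 = 6:14 AM on May 5.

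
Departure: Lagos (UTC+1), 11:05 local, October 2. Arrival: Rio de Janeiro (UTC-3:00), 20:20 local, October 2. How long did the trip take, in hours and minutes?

13 hours 15 minutes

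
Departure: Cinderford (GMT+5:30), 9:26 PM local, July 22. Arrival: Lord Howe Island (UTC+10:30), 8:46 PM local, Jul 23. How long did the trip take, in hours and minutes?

18 hours 20 minutes

Lord Howe Island is 5:00 ahead of Cinderford.
Clock-face elapsed time (ignoring zones) is 23 hours 20 minutes.
Actual elapsed = 23 hours 20 minutes − 5:00 = 18 hours 20 minutes.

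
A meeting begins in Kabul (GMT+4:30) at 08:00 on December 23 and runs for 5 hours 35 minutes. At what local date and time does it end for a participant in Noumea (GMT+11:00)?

20:05 on December 23

Convert start to UTC: 08:00 − 4:30 = 03:30 UTC on Dec 23.
Add 5 hours and 35 minutes duration → 09:05 UTC.
Noumea is UTC+11:00, so local end time = 09:05 + 11:00 = 20:05 on Dec 23.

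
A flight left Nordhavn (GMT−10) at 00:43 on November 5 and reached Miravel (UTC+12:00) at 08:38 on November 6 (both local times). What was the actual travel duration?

Miravel is 22:00 ahead of Nordhavn.
Clock-face elapsed time (ignoring zones) is 31 hours 55 minutes.
Actual elapsed = 31 hours 55 minutes − 22:00 = 9 hours 55 minutes.

9 hours 55 minutes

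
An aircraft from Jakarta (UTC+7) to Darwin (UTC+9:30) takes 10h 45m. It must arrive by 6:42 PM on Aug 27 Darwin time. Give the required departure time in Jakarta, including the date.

5:27 AM on Aug 27

Target arrival in UTC: 6:42 PM − 9:30 = 9:12 AM on Aug 27.
Subtract 10 hours and 45 minutes → departure 10:27 PM UTC on Aug 26.
Jakarta is UTC+7:00: 10:27 PM + 7:00 = 5:27 AM on Aug 27.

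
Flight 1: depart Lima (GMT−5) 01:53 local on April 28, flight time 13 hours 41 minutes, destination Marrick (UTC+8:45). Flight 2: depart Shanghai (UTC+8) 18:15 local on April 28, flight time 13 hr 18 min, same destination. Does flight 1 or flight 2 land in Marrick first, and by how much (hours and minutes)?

Flight 1 in UTC: 01:53 + 5:00 = 06:53 on Apr 28.
+13 hours 41 minutes → arrive 20:34 UTC on Apr 28.
Flight 2 in UTC: 18:15 − 8:00 = 10:15 on Apr 28.
+13 hours and 18 minutes → arrive 23:33 UTC on Apr 28.
Flight 1 lands earlier by 2 hours 59 minutes.

the first, by 2 hours 59 minutes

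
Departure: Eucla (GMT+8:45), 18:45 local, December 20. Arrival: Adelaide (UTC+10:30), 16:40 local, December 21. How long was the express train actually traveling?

20 hours 10 minutes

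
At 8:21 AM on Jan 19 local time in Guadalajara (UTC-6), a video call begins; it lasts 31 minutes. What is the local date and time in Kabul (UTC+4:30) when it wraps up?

Kabul is 10:30 ahead of Guadalajara.
After 31 minutes it is 8:52 AM in Guadalajara.
Shift by the zone difference: 8:52 AM + 10:30 = 7:22 PM on Jan 19 in Kabul.

7:22 PM on January 19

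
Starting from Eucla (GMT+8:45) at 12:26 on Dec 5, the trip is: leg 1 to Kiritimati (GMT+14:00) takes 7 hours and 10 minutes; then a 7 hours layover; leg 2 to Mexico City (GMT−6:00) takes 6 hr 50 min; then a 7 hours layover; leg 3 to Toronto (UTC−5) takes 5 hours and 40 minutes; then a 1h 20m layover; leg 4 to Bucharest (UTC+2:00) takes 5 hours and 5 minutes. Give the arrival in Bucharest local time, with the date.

Convert departure to UTC: 12:26 − 8:45 = 03:41 UTC on Dec 5.
Add 7 hours 10 minutes leg 1 → 10:51 UTC.
Add 7 hours layover in Kiritimati → 17:51 UTC.
Add 6 hours and 50 minutes leg 2 → 00:41 UTC (Dec 6).
Add 7 hours layover in Mexico City → 07:41 UTC.
Add 5 hours and 40 minutes leg 3 → 13:21 UTC.
Add 1 hour 20 minutes layover in Toronto → 14:41 UTC.
Add 5 hours 5 minutes leg 4 → 19:46 UTC.
Bucharest is UTC+2:00, so local arrival = 19:46 + 2:00 = 21:46 on Dec 6.

21:46 on December 6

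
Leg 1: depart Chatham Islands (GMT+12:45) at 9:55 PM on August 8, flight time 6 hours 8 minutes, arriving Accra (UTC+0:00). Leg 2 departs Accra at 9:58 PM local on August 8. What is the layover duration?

6 hours 40 minutes

Convert departure to UTC: 9:55 PM − 12:45 = 9:10 AM UTC on Aug 8.
Add 6 hours 8 minutes flight time → 3:18 PM UTC.
Accra is UTC+0, so local arrival is the same: 3:18 PM on Aug 8.
Layover = 9:58 PM − 3:18 PM = 6 hours 40 minutes.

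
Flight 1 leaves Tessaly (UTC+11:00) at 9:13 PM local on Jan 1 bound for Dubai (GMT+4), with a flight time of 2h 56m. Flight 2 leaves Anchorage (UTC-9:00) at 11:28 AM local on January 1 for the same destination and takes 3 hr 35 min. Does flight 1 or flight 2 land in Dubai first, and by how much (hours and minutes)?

Flight 1 in UTC: 9:13 PM − 11:00 = 10:13 AM on Jan 1.
+2 hours and 56 minutes → arrive 1:09 PM UTC on Jan 1.
Flight 2 in UTC: 11:28 AM + 9:00 = 8:28 PM on Jan 1.
+3 hours 35 minutes → arrive 12:03 AM UTC on Jan 2.
Flight 1 lands earlier by 10 hours 54 minutes.

the first, by 10 hours 54 minutes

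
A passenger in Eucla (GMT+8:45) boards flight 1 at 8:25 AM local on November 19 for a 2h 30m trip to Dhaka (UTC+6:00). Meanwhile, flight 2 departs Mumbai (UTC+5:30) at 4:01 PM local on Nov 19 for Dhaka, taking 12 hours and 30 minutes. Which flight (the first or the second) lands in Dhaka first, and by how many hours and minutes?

the first, by 20 hours 51 minutes

Flight 1 in UTC: 8:25 AM − 8:45 = 11:40 PM on Nov 18.
+2 hours and 30 minutes → arrive 2:10 AM UTC on Nov 19.
Flight 2 in UTC: 4:01 PM − 5:30 = 10:31 AM on Nov 19.
+12 hours and 30 minutes → arrive 11:01 PM UTC on Nov 19.
Flight 1 lands earlier by 20 hours 51 minutes.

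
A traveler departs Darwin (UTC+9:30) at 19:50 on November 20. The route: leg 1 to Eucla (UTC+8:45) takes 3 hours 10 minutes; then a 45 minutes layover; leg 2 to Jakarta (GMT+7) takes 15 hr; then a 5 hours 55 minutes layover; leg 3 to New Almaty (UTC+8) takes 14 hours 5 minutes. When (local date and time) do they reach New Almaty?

Convert departure to UTC: 19:50 − 9:30 = 10:20 UTC on Nov 20.
Add 3 hours 10 minutes leg 1 → 13:30 UTC.
Add 45 minutes layover in Eucla → 14:15 UTC.
Add 15 hours leg 2 → 05:15 UTC (Nov 21).
Add 5 hours 55 minutes layover in Jakarta → 11:10 UTC.
Add 14 hours and 5 minutes leg 3 → 01:15 UTC (Nov 22).
New Almaty is UTC+8:00, so local arrival = 01:15 + 8:00 = 09:15 on Nov 22.

09:15 on November 22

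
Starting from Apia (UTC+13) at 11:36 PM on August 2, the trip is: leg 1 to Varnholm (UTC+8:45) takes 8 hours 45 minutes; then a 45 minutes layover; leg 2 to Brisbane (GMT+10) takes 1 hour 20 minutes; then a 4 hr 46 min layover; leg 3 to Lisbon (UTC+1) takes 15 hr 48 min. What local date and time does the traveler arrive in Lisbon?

7:00 PM on August 3

Convert departure to UTC: 11:36 PM − 13:00 = 10:36 AM UTC on Aug 2.
Add 8 hours and 45 minutes leg 1 → 7:21 PM UTC.
Add 45 minutes layover in Varnholm → 8:06 PM UTC.
Add 1 hour 20 minutes leg 2 → 9:26 PM UTC.
Add 4 hours 46 minutes layover in Brisbane → 2:12 AM UTC (Aug 3).
Add 15 hours and 48 minutes leg 3 → 6:00 PM UTC.
Lisbon is UTC+1:00, so local arrival = 6:00 PM + 1:00 = 7:00 PM on Aug 3.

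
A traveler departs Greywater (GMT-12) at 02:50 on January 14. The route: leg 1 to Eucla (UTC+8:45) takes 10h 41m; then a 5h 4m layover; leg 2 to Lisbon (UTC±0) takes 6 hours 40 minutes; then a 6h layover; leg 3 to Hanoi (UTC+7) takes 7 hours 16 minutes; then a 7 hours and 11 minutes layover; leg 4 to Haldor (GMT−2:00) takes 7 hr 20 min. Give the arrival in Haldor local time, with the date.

15:02 on Jan 16

Convert departure to UTC: 02:50 + 12:00 = 14:50 UTC on Jan 14.
Add 10 hours 41 minutes leg 1 → 01:31 UTC (Jan 15).
Add 5 hours 4 minutes layover in Eucla → 06:35 UTC.
Add 6 hours and 40 minutes leg 2 → 13:15 UTC.
Add 6 hours layover in Lisbon → 19:15 UTC.
Add 7 hours 16 minutes leg 3 → 02:31 UTC (Jan 16).
Add 7 hours 11 minutes layover in Hanoi → 09:42 UTC.
Add 7 hours and 20 minutes leg 4 → 17:02 UTC.
Haldor is UTC−2:00, so local arrival = 17:02 − 2:00 = 15:02 on Jan 16.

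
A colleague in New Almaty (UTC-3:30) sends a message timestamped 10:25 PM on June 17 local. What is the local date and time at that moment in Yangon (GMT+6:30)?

In UTC: 10:25 PM + 3:30 = 1:55 AM on Jun 18.
Yangon is UTC+6:30: 1:55 AM + 6:30 = 8:25 AM on Jun 18.

8:25 AM on June 18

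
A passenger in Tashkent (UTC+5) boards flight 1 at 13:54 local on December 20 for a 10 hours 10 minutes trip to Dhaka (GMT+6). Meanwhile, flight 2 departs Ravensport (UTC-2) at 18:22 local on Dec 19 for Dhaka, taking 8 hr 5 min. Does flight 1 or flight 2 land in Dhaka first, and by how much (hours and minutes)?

Flight 1 in UTC: 13:54 − 5:00 = 08:54 on Dec 20.
+10 hours 10 minutes → arrive 19:04 UTC on Dec 20.
Flight 2 in UTC: 18:22 + 2:00 = 20:22 on Dec 19.
+8 hours and 5 minutes → arrive 04:27 UTC on Dec 20.
Flight 2 lands earlier by 14 hours 37 minutes.

the second, by 14 hours 37 minutes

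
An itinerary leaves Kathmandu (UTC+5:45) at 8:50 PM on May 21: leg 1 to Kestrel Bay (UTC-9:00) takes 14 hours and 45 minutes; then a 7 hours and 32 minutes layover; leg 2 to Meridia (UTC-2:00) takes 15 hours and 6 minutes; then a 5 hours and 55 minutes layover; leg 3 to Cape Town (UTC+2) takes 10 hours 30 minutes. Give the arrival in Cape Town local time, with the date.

10:53 PM on May 23

Convert departure to UTC: 8:50 PM − 5:45 = 3:05 PM UTC on May 21.
Add 14 hours and 45 minutes leg 1 → 5:50 AM UTC (May 22).
Add 7 hours and 32 minutes layover in Kestrel Bay → 1:22 PM UTC.
Add 15 hours and 6 minutes leg 2 → 4:28 AM UTC (May 23).
Add 5 hours and 55 minutes layover in Meridia → 10:23 AM UTC.
Add 10 hours 30 minutes leg 3 → 8:53 PM UTC.
Cape Town is UTC+2:00, so local arrival = 8:53 PM + 2:00 = 10:53 PM on May 23.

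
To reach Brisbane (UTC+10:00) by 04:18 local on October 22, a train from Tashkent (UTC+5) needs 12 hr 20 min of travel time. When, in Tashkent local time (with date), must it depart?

10:58 on Oct 21

Target arrival in UTC: 04:18 − 10:00 = 18:18 on Oct 21.
Subtract 12 hours and 20 minutes → departure 05:58 UTC on Oct 21.
Tashkent is UTC+5:00: 05:58 + 5:00 = 10:58 on Oct 21.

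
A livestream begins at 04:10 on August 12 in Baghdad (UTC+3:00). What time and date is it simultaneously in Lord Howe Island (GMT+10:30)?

In UTC: 04:10 − 3:00 = 01:10 on Aug 12.
Lord Howe Island is UTC+10:30: 01:10 + 10:30 = 11:40 on Aug 12.

11:40 on August 12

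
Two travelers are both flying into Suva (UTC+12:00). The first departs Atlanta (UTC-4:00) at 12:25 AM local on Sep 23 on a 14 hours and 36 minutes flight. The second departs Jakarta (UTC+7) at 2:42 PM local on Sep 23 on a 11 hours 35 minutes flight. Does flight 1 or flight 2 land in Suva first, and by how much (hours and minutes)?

Flight 1 in UTC: 12:25 AM + 4:00 = 4:25 AM on Sep 23.
+14 hours 36 minutes → arrive 7:01 PM UTC on Sep 23.
Flight 2 in UTC: 2:42 PM − 7:00 = 7:42 AM on Sep 23.
+11 hours 35 minutes → arrive 7:17 PM UTC on Sep 23.
Flight 1 lands earlier by 16 minutes.

the first, by 16 minutes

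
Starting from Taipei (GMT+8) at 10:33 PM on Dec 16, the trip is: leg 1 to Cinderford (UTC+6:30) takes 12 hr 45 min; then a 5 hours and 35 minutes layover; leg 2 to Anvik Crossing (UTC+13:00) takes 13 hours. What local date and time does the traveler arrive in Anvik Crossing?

Convert departure to UTC: 10:33 PM − 8:00 = 2:33 PM UTC on Dec 16.
Add 12 hours and 45 minutes leg 1 → 3:18 AM UTC (Dec 17).
Add 5 hours 35 minutes layover in Cinderford → 8:53 AM UTC.
Add 13 hours leg 2 → 9:53 PM UTC.
Anvik Crossing is UTC+13:00, so local arrival = 9:53 PM + 13:00 = 10:53 AM on Dec 18.

10:53 AM on Dec 18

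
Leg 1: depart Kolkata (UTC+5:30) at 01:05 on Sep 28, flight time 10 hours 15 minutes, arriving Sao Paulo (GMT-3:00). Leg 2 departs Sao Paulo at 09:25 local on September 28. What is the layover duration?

6 hours 35 minutes

Convert departure to UTC: 01:05 − 5:30 = 19:35 UTC on Sep 27.
Add 10 hours 15 minutes flight time → 05:50 UTC (Sep 28).
Sao Paulo is UTC−3:00, so local arrival = 05:50 − 3:00 = 02:50 on Sep 28.
Layover = 09:25 − 02:50 = 6 hours 35 minutes.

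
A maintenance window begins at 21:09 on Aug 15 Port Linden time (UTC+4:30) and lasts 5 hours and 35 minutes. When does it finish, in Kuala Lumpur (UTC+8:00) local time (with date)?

Kuala Lumpur is 3:30 ahead of Port Linden.
After 5 hours and 35 minutes it is 02:44 (Aug 16) in Port Linden.
Shift by the zone difference: 02:44 + 3:30 = 06:14 on Aug 16 in Kuala Lumpur.

06:14 on August 16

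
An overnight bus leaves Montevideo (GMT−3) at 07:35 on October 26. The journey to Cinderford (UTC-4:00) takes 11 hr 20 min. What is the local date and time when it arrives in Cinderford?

Convert departure to UTC: 07:35 + 3:00 = 10:35 UTC on Oct 26.
Add 11 hours 20 minutes travel time → 21:55 UTC.
Cinderford is UTC−4:00, so local arrival = 21:55 − 4:00 = 17:55 on Oct 26.

17:55 on Oct 26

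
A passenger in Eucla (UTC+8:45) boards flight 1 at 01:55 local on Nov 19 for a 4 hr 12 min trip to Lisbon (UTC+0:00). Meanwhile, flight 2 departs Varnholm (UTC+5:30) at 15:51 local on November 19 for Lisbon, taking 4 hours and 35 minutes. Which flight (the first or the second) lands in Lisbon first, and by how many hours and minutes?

the first, by 17 hours 34 minutes

Flight 1 in UTC: 01:55 − 8:45 = 17:10 on Nov 18.
+4 hours and 12 minutes → arrive 21:22 UTC on Nov 18.
Flight 2 in UTC: 15:51 − 5:30 = 10:21 on Nov 19.
+4 hours and 35 minutes → arrive 14:56 UTC on Nov 19.
Flight 1 lands earlier by 17 hours 34 minutes.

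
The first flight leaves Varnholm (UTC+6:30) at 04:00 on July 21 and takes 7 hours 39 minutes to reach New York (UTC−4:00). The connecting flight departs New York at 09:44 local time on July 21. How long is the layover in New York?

Convert departure to UTC: 04:00 − 6:30 = 21:30 UTC on Jul 20.
Add 7 hours and 39 minutes flight time → 05:09 UTC (Jul 21).
New York is UTC−4:00, so local arrival = 05:09 − 4:00 = 01:09 on Jul 21.
Layover = 09:44 − 01:09 = 8 hours 35 minutes.

8 hours 35 minutes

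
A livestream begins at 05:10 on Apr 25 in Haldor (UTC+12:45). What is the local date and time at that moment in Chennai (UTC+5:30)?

21:55 on April 24

In UTC: 05:10 − 12:45 = 16:25 on Apr 24.
Chennai is UTC+5:30: 16:25 + 5:30 = 21:55 on Apr 24.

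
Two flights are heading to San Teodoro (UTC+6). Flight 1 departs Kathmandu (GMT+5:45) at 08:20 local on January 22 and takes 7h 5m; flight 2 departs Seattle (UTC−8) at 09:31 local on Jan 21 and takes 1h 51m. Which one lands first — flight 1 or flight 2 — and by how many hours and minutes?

Flight 1 in UTC: 08:20 − 5:45 = 02:35 on Jan 22.
+7 hours 5 minutes → arrive 09:40 UTC on Jan 22.
Flight 2 in UTC: 09:31 + 8:00 = 17:31 on Jan 21.
+1 hour and 51 minutes → arrive 19:22 UTC on Jan 21.
Flight 2 lands earlier by 14 hours 18 minutes.

the second, by 14 hours 18 minutes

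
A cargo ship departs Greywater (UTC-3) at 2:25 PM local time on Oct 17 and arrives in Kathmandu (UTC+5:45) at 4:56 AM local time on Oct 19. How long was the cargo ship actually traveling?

29 hours 46 minutes

Departure in UTC: 2:25 PM + 3:00 = 5:25 PM on Oct 17.
Arrival in UTC: 4:56 AM − 5:45 = 11:11 PM on Oct 18.
Elapsed = 11:11 PM − 5:25 PM (+1 day) = 29 hours 46 minutes.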